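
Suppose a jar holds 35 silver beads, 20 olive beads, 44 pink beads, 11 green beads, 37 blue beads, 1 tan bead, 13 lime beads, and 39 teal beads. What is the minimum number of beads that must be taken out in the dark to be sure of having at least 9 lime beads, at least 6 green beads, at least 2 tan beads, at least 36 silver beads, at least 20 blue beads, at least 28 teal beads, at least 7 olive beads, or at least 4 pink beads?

105

The worst case stops just short of every target: 35 silver, 6 olive, 3 pink, 5 green, 19 blue, 1 tan, 8 lime, 27 teal — 35 + 6 + 3 + 5 + 19 + 1 + 8 + 27 = 104 beads.
One more bead must push some color to its target, so 104 + 1 = 105.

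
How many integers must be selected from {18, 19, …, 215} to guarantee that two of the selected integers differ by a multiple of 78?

Group the integers by remainder mod 78; there are 78 residue classes, each nonempty in this range.
Choosing one from each class (78 integers) avoids any shared remainder.
One more choice must repeat a class, so two differ by a multiple of 78. Hence 78 + 1 = 79.

79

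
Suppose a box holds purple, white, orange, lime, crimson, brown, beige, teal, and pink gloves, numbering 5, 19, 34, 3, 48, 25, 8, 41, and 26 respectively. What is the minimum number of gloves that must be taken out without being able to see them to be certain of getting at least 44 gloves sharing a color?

Treat the 9 colors as pigeonholes.
In the worst case we take at most 43 of each color, but all 5 purple, all 19 white, all 34 orange, all 3 lime, all 25 brown, all 8 beige, all 41 teal, and all 26 pink (fewer than 43), giving 5 + 19 + 34 + 3 + 43 + 25 + 8 + 41 + 26 = 204.
One more glove then forces some color to 44, so 204 + 1 = 205.

205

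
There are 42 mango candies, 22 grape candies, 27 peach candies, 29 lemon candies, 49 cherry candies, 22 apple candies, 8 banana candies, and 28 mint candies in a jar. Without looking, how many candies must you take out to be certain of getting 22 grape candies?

The worst case draws every non-grape candy first: 42 + 27 + 29 + 49 + 22 + 8 + 28 = 205.
The next 22 draws are then forced to be grape, giving 205 + 22 = 227.

227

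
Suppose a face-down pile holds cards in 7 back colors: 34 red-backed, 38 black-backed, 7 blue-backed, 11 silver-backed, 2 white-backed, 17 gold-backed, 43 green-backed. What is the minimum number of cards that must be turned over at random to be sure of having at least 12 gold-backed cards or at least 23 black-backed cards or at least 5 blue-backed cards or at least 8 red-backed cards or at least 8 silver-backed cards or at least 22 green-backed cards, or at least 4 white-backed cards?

The worst case stops just short of every target: 7 red-backed, 22 black-backed, 4 blue-backed, 7 silver-backed, all 2 white-backed, 11 gold-backed, 21 green-backed — 7 + 22 + 4 + 7 + 2 + 11 + 21 = 74 cards.
One more card must push some back color to its target, so 74 + 1 = 75.

75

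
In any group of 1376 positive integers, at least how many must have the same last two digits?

14

If each of the 100 possible two-digit endings held at most 13, the total would be at most 100 × 13 = 1300 < 1376, a contradiction.
So at least one holds ⌈1376/100⌉ = 14.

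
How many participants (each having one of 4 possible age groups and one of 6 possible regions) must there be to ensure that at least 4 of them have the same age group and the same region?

There are 4 × 6 = 24 (age group, region) combinations acting as pigeonholes.
With 24 × 3 = 72 participants we could place exactly 3 in each, with no (age group, region) pair reaching 4.
One more forces some (age group, region) pair to hold 4, so 72 + 1 = 73.

73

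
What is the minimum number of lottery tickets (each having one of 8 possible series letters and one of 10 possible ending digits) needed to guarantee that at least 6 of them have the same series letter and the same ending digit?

There are 8 × 10 = 80 (series letter, ending digit) combinations acting as pigeonholes.
With 80 × 5 = 400 lottery tickets we could place exactly 5 in each, with no (series letter, ending digit) pair reaching 6.
One more forces some (series letter, ending digit) pair to hold 6, so 400 + 1 = 401.

401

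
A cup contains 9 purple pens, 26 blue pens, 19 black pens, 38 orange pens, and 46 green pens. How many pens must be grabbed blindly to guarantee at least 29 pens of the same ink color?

111

In the worst case we take at most 28 of each ink color, but all 9 purple, all 26 blue, and all 19 black (fewer than 28), giving 9 + 26 + 19 + 28 + 28 = 110.
One more pen then forces some ink color to 29, so 110 + 1 = 111.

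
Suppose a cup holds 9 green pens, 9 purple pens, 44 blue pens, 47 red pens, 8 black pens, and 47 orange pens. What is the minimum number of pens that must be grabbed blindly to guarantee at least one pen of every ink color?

The hardest ink color to obtain is black: we could draw every other pen first — 164 − 8 = 156 pens — without a single black one.
The next draw must be black, so 156 + 1 = 157.

157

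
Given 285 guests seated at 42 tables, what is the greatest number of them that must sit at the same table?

7

The 285 guests fall into 42 tables.
If each of the 42 tables held at most 6, the total would be at most 42 × 6 = 252 < 285, a contradiction.
So at least one holds ⌈285/42⌉ = 7.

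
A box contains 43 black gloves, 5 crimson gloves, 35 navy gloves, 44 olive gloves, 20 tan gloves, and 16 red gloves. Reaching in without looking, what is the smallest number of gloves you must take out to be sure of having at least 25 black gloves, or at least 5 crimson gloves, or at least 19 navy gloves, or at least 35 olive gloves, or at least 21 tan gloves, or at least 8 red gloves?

108

Each of the 6 colors has its own threshold; avoid all of them simultaneously.
The worst case stops just short of every target: 24 black, 4 crimson, 18 navy, 34 olive, 20 tan, 7 red — 24 + 4 + 18 + 34 + 20 + 7 = 107 gloves.
One more glove must push some color to its target, so 107 + 1 = 108.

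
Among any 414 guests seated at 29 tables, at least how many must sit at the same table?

15

If each of the 29 tables held at most 14, the total would be at most 29 × 14 = 406 < 414, a contradiction.
So at least one holds ⌈414/29⌉ = 15.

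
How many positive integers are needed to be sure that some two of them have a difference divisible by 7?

Two integers differ by a multiple of 7 exactly when they share a remainder mod 7.
There are 7 residue classes mod 7, so 7 integers can all lie in distinct classes.
One more integer must repeat a residue, giving a difference divisible by 7. So n = 7 + 1 = 8.

8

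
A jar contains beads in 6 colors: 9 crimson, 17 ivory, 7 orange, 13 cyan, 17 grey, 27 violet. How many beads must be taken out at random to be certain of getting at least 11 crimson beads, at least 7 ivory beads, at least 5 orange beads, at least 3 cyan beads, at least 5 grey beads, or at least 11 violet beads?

36

The worst case stops just short of every target: all 9 crimson, 6 ivory, 4 orange, 2 cyan, 4 grey, 10 violet — 9 + 6 + 4 + 2 + 4 + 10 = 35 beads.
One more bead must push some color to its target, so 35 + 1 = 36.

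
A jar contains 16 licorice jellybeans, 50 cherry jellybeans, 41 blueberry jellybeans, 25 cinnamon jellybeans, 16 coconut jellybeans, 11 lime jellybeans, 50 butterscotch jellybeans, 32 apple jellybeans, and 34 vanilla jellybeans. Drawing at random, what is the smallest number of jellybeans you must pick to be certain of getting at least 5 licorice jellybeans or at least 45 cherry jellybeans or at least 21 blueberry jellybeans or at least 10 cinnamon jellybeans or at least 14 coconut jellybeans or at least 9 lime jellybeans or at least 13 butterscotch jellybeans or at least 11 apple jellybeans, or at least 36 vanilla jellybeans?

155

The worst case stops just short of every target: 4 licorice, 44 cherry, 20 blueberry, 9 cinnamon, 13 coconut, 8 lime, 12 butterscotch, 10 apple, all 34 vanilla — 4 + 44 + 20 + 9 + 13 + 8 + 12 + 10 + 34 = 154 jellybeans.
One more jellybean must push some flavor to its target, so 154 + 1 = 155.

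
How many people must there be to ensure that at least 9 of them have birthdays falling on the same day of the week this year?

There are 7 days of the week acting as pigeonholes.
With 7 × 8 = 56 people we could place exactly 8 in each, with no class reaching 9.
One more forces some class to hold 9, so 56 + 1 = 57.

57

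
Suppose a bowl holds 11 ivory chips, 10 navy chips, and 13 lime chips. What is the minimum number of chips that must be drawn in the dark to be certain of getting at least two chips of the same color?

The worst case takes 1 chip of each color without reaching 2 of any: 3 × 1 = 3.
The next chip must bring some color to 2, so 3 + 1 = 4.

4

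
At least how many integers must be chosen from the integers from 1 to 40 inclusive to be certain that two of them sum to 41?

Partition {1, …, 40} into 20 pairs: {1,40}, {2,39}, …, {20,21}.
Choosing 20 integers — say the integers 1 through 20 — takes one from each pair and avoids the property.
Choosing 21 forces two into the same pair by pigeonhole, and those sum to 41. So 21.

21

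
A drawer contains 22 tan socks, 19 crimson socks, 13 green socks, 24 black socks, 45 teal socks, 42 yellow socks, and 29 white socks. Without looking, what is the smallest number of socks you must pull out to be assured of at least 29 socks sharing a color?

In the worst case we take at most 28 of each color, but all 22 tan, all 19 crimson, all 13 green, and all 24 black (fewer than 28), giving 22 + 19 + 13 + 24 + 28 + 28 + 28 = 162.
One more sock then forces some color to 29, so 162 + 1 = 163.

163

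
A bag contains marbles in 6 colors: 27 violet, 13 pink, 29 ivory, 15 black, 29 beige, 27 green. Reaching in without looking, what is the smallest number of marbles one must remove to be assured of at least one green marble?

The worst case draws every non-green marble first: 27 + 13 + 29 + 15 + 29 = 113.
The next draw is then forced to be green, giving 113 + 1 = 114.

114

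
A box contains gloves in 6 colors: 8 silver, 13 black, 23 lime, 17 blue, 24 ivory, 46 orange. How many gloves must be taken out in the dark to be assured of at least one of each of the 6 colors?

124

The hardest color to obtain is silver: we could draw every other glove first — 131 − 8 = 123 gloves — without a single silver one.
The next draw must be silver, so 123 + 1 = 124.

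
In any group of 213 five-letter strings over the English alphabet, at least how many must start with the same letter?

If each of the 26 possible first letters held at most 8, the total would be at most 26 × 8 = 208 < 213, a contradiction.
So at least one holds ⌈213/26⌉ = 9.

9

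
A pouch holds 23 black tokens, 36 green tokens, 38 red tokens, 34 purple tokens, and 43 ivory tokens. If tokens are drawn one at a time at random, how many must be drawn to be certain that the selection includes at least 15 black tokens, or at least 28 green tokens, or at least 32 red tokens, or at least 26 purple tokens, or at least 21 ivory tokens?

The worst case stops just short of every target: 14 black, 27 green, 31 red, 25 purple, 20 ivory — 14 + 27 + 31 + 25 + 20 = 117 tokens.
One more token must push some color to its target, so 117 + 1 = 118.

118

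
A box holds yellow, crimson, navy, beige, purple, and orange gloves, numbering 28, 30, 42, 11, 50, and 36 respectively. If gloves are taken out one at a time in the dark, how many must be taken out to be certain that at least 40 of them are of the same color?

184

Treat the 6 colors as pigeonholes.
In the worst case we take at most 39 of each color, but all 28 yellow, all 30 crimson, all 11 beige, and all 36 orange (fewer than 39), giving 28 + 30 + 39 + 11 + 39 + 36 = 183.
One more glove then forces some color to 40, so 183 + 1 = 184.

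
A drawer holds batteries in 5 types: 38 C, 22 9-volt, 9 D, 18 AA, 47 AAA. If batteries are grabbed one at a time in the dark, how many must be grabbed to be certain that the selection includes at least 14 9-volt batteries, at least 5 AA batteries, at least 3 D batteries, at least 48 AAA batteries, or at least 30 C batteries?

96

The worst case stops just short of every target: 29 C, 13 9-volt, 2 D, 4 AA, 47 AAA — 29 + 13 + 2 + 4 + 47 = 95 batteries.
One more battery must push some type to its target, so 95 + 1 = 96.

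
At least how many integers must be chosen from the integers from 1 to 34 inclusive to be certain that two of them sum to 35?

18

Partition {1, …, 34} into 17 pairs: {1,34}, {2,33}, …, {17,18}.
Choosing 17 integers — say the integers 1 through 17 — takes one from each pair and avoids the property.
Choosing 18 forces two into the same pair by pigeonhole, and those sum to 35. So 18.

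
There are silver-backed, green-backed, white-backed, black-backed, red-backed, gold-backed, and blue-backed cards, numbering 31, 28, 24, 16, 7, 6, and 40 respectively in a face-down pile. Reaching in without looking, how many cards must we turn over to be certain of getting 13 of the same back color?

In the worst case we take at most 12 of each back color, but all 7 red-backed and all 6 gold-backed (fewer than 12), giving 12 + 12 + 12 + 12 + 7 + 6 + 12 = 73.
One more card then forces some back color to 13, so 73 + 1 = 74.

74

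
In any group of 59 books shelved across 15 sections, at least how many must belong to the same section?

The 59 books fall into 15 sections.
If each of the 15 sections held at most 3, the total would be at most 15 × 3 = 45 < 59, a contradiction.
So at least one holds ⌈59/15⌉ = 4.

4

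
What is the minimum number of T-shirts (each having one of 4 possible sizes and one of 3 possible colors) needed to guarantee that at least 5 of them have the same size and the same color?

There are 4 × 3 = 12 (size, color) combinations acting as pigeonholes.
With 12 × 4 = 48 T-shirts we could place exactly 4 in each, with no (size, color) pair reaching 5.
One more forces some (size, color) pair to hold 5, so 48 + 1 = 49.

49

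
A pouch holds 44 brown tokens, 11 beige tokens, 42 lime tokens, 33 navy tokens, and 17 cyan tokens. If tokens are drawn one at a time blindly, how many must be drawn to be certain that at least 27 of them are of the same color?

107

Treat the 5 colors as pigeonholes.
In the worst case we take at most 26 of each color, but all 11 beige and all 17 cyan (fewer than 26), giving 26 + 11 + 26 + 26 + 17 = 106.
One more token then forces some color to 27, so 106 + 1 = 107.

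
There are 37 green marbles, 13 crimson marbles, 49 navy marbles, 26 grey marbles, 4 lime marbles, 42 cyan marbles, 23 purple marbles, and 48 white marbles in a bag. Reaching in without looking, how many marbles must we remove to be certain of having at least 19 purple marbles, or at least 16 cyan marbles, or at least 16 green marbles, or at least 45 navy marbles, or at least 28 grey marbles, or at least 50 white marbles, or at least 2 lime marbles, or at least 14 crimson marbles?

181

Each of the 8 colors has its own threshold; avoid all of them simultaneously.
The worst case stops just short of every target: 15 green, 13 crimson, 44 navy, all 26 grey, 1 lime, 15 cyan, 18 purple, all 48 white — 15 + 13 + 44 + 26 + 1 + 15 + 18 + 48 = 180 marbles.
One more marble must push some color to its target, so 180 + 1 = 181.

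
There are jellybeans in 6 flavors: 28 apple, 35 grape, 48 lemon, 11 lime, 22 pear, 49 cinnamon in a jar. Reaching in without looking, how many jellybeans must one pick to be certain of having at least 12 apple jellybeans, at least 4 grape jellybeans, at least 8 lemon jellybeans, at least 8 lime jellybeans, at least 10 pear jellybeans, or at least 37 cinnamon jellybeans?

74

Each of the 6 flavors has its own threshold; avoid all of them simultaneously.
The worst case stops just short of every target: 11 apple, 3 grape, 7 lemon, 7 lime, 9 pear, 36 cinnamon — 11 + 3 + 7 + 7 + 9 + 36 = 73 jellybeans.
One more jellybean must push some flavor to its target, so 73 + 1 = 74.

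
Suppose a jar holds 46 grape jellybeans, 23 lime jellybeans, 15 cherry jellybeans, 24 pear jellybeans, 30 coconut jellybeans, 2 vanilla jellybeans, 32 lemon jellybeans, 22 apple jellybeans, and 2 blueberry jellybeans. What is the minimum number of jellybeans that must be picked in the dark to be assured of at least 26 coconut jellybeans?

The worst case draws every non-coconut jellybean first: 46 + 23 + 15 + 24 + 2 + 32 + 22 + 2 = 166.
The next 26 draws are then forced to be coconut, giving 166 + 26 = 192.

192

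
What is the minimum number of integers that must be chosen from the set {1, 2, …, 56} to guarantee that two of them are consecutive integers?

Partition {1, …, 56} into 28 pairs: {1,2}, {3,4}, …, {55,56}.
Choosing 28 integers — say the 28 even numbers 2, 4, …, 56 — takes one from each pair and avoids the property.
Choosing 29 forces two into the same pair by pigeonhole, and those are consecutive. So 29.

29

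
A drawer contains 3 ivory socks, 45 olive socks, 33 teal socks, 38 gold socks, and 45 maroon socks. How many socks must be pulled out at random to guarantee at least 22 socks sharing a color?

In the worst case we take at most 21 of each color, but all 3 ivory (fewer than 21), giving 3 + 21 + 21 + 21 + 21 = 87.
One more sock then forces some color to 22, so 87 + 1 = 88.

88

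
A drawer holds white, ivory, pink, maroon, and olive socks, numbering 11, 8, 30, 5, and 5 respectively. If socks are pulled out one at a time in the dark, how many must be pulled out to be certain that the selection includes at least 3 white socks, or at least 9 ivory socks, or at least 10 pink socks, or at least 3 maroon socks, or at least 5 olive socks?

Each of the 5 colors has its own threshold; avoid all of them simultaneously.
The worst case stops just short of every target: 2 white, 8 ivory, 9 pink, 2 maroon, 4 olive — 2 + 8 + 9 + 2 + 4 = 25 socks.
One more sock must push some color to its target, so 25 + 1 = 26.

26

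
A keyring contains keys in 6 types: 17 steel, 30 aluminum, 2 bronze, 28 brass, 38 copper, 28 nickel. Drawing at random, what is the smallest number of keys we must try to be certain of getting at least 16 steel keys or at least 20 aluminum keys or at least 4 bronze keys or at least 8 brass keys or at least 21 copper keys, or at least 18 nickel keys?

Each of the 6 types has its own threshold; avoid all of them simultaneously.
The worst case stops just short of every target: 15 steel, 19 aluminum, all 2 bronze, 7 brass, 20 copper, 17 nickel — 15 + 19 + 2 + 7 + 20 + 17 = 80 keys.
One more key must push some type to its target, so 80 + 1 = 81.

81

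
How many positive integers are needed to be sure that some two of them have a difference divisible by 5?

Two integers differ by a multiple of 5 exactly when they share a remainder mod 5.
There are 5 residue classes mod 5, so 5 integers can all lie in distinct classes.
One more integer must repeat a residue, giving a difference divisible by 5. So n = 5 + 1 = 6.

6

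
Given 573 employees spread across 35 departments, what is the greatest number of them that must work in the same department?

17

The 573 employees fall into 35 departments.
If each of the 35 departments held at most 16, the total would be at most 35 × 16 = 560 < 573, a contradiction.
So at least one holds ⌈573/35⌉ = 17.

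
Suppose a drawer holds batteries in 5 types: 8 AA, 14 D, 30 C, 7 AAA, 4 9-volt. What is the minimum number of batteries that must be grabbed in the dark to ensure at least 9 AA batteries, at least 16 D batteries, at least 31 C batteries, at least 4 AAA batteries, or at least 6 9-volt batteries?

The worst case stops just short of every target: 8 AA, all 14 D, 30 C, 3 AAA, all 4 9-volt — 8 + 14 + 30 + 3 + 4 = 59 batteries.
One more battery must push some type to its target, so 59 + 1 = 60.

60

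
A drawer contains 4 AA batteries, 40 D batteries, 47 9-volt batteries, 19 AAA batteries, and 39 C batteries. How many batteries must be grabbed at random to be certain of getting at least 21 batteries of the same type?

84

Treat the 5 types as pigeonholes.
In the worst case we take at most 20 of each type, but all 4 AA and all 19 AAA (fewer than 20), giving 4 + 20 + 20 + 19 + 20 = 83.
One more battery then forces some type to 21, so 83 + 1 = 84.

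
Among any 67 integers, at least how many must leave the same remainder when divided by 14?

If each of the 14 residue classes modulo 14 held at most 4, the total would be at most 14 × 4 = 56 < 67, a contradiction.
So at least one holds ⌈67/14⌉ = 5.

5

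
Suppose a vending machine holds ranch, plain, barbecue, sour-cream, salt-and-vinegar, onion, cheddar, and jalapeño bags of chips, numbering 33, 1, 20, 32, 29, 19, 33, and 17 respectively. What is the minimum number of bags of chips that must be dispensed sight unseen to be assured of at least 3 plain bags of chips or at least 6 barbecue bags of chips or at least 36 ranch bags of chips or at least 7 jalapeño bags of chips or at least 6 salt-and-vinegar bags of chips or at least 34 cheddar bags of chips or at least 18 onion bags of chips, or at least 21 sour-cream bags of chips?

121

The worst case stops just short of every target: all 33 ranch, all 1 plain, 5 barbecue, 20 sour-cream, 5 salt-and-vinegar, 17 onion, 33 cheddar, 6 jalapeño — 33 + 1 + 5 + 20 + 5 + 17 + 33 + 6 = 120 bags of chips.
One more bag of chips must push some flavor to its target, so 120 + 1 = 121.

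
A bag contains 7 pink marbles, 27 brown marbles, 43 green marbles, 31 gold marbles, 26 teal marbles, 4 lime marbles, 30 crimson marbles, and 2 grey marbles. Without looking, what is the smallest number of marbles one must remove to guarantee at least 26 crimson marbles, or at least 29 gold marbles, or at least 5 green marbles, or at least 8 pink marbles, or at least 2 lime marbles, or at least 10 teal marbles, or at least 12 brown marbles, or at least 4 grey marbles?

Each of the 8 colors has its own threshold; avoid all of them simultaneously.
The worst case stops just short of every target: 7 pink, 11 brown, 4 green, 28 gold, 9 teal, 1 lime, 25 crimson, all 2 grey — 7 + 11 + 4 + 28 + 9 + 1 + 25 + 2 = 87 marbles.
One more marble must push some color to its target, so 87 + 1 = 88.

88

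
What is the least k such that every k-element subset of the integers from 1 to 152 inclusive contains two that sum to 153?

77

Partition {1, …, 152} into 76 pairs: {1,152}, {2,151}, …, {76,77}.
Choosing 76 integers — say the integers 1 through 76 — takes one from each pair and avoids the property.
Choosing 77 forces two into the same pair by pigeonhole, and those sum to 153. So 77.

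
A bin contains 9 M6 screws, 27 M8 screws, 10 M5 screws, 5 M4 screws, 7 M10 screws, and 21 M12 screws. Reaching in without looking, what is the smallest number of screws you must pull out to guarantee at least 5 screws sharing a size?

25

Treat the 6 sizes as pigeonholes.
The worst case takes 4 screws of each size without reaching 5 of any: 6 × 4 = 24.
The next screw must bring some size to 5, so 24 + 1 = 25.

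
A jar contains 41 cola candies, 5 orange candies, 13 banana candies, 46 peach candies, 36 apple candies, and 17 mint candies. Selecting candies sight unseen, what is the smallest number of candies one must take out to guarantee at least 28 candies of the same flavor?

In the worst case we take at most 27 of each flavor, but all 5 orange, all 13 banana, and all 17 mint (fewer than 27), giving 27 + 5 + 13 + 27 + 27 + 17 = 116.
One more candy then forces some flavor to 28, so 116 + 1 = 117.

117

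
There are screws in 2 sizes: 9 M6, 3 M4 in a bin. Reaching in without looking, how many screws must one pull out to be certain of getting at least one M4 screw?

10

The worst case draws every non-M4 screw first: 9.
The next draw is then forced to be M4, giving 9 + 1 = 10.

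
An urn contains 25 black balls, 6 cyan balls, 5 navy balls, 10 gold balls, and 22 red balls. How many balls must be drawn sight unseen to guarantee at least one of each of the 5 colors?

The hardest color to obtain is navy: we could draw every other ball first — 68 − 5 = 63 balls — without a single navy one.
The next draw must be navy, so 63 + 1 = 64.

64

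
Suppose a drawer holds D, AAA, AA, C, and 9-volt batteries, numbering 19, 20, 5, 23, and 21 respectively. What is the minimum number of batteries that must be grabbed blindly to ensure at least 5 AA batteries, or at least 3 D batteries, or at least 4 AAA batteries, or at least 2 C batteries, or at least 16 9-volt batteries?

Each of the 5 types has its own threshold; avoid all of them simultaneously.
The worst case stops just short of every target: 2 D, 3 AAA, 4 AA, 1 C, 15 9-volt — 2 + 3 + 4 + 1 + 15 = 25 batteries.
One more battery must push some type to its target, so 25 + 1 = 26.

26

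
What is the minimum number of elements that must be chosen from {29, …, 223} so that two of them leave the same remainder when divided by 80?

81

Group the integers by remainder mod 80; there are 80 residue classes, each nonempty in this range.
Choosing one from each class (80 integers) avoids any shared remainder.
One more choice must repeat a class, so two differ by a multiple of 80. Hence 80 + 1 = 81.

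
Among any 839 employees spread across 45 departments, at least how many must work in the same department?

If each of the 45 departments held at most 18, the total would be at most 45 × 18 = 810 < 839, a contradiction.
So at least one holds ⌈839/45⌉ = 19.

19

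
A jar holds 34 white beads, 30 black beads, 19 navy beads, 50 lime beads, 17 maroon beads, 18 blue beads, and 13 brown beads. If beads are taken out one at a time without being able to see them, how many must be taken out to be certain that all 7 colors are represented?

The hardest color to obtain is brown: we could draw every other bead first — 181 − 13 = 168 beads — without a single brown one.
The next draw must be brown, so 168 + 1 = 169.

169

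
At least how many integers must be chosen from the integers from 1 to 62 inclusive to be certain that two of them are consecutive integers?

Partition {1, …, 62} into 31 pairs: {1,2}, {3,4}, …, {61,62}.
Choosing 31 integers — say the 31 even numbers 2, 4, …, 62 — takes one from each pair and avoids the property.
Choosing 32 forces two into the same pair by pigeonhole, and those are consecutive. So 32.

32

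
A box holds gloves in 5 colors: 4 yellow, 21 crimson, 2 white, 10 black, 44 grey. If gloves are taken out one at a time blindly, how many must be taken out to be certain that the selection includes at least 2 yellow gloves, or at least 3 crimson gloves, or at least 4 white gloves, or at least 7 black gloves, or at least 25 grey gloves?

The worst case stops just short of every target: 1 yellow, 2 crimson, all 2 white, 6 black, 24 grey — 1 + 2 + 2 + 6 + 24 = 35 gloves.
One more glove must push some color to its target, so 35 + 1 = 36.

36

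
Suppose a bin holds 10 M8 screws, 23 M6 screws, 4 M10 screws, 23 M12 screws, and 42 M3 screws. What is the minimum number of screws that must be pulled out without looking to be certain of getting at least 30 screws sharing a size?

90

In the worst case we take at most 29 of each size, but all 10 M8, all 23 M6, all 4 M10, and all 23 M12 (fewer than 29), giving 10 + 23 + 4 + 23 + 29 = 89.
One more screw then forces some size to 30, so 89 + 1 = 90.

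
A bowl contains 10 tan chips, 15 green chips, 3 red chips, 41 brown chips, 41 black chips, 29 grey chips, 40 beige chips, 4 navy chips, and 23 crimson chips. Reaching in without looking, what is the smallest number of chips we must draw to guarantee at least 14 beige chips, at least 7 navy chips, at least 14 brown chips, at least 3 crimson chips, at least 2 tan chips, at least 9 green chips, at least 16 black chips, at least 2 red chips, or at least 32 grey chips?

87

Each of the 9 colors has its own threshold; avoid all of them simultaneously.
The worst case stops just short of every target: 1 tan, 8 green, 1 red, 13 brown, 15 black, all 29 grey, 13 beige, all 4 navy, 2 crimson — 1 + 8 + 1 + 13 + 15 + 29 + 13 + 4 + 2 = 86 chips.
One more chip must push some color to its target, so 86 + 1 = 87.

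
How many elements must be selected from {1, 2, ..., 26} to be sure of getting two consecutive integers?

Partition {1, …, 26} into 13 pairs: {1,2}, {3,4}, …, {25,26}.
Choosing 13 integers — say the 13 even numbers 2, 4, …, 26 — takes one from each pair and avoids the property.
Choosing 14 forces two into the same pair by pigeonhole, and those are consecutive. So 14.

14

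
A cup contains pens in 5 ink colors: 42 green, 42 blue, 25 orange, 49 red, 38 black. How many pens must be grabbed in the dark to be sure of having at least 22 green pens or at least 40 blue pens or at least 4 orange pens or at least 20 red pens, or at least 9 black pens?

Each of the 5 ink colors has its own threshold; avoid all of them simultaneously.
The worst case stops just short of every target: 21 green, 39 blue, 3 orange, 19 red, 8 black — 21 + 39 + 3 + 19 + 8 = 90 pens.
One more pen must push some ink color to its target, so 90 + 1 = 91.

91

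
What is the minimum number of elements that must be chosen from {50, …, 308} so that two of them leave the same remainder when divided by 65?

Group the integers by remainder mod 65; there are 65 residue classes, each nonempty in this range.
Choosing one from each class (65 integers) avoids any shared remainder.
One more choice must repeat a class, so two differ by a multiple of 65. Hence 65 + 1 = 66.

66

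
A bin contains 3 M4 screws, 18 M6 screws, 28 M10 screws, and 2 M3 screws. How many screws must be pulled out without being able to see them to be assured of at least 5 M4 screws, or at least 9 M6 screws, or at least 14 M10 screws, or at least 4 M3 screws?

27

Each of the 4 sizes has its own threshold; avoid all of them simultaneously.
The worst case stops just short of every target: all 3 M4, 8 M6, 13 M10, all 2 M3 — 3 + 8 + 13 + 2 = 26 screws.
One more screw must push some size to its target, so 26 + 1 = 27.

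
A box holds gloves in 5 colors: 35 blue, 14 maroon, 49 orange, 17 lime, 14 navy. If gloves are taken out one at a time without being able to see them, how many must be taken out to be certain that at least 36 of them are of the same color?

116

In the worst case we take at most 35 of each color, but all 14 maroon, all 17 lime, and all 14 navy (fewer than 35), giving 35 + 14 + 35 + 17 + 14 = 115.
One more glove then forces some color to 36, so 115 + 1 = 116.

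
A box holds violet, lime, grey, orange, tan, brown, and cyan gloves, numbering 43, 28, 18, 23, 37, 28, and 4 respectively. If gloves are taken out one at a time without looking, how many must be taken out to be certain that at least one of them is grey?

164

To avoid grey gloves as long as possible, exhaust the other 6 colors first.
The worst case draws every non-grey glove first: 43 + 28 + 23 + 37 + 28 + 4 = 163.
The next draw is then forced to be grey, giving 163 + 1 = 164.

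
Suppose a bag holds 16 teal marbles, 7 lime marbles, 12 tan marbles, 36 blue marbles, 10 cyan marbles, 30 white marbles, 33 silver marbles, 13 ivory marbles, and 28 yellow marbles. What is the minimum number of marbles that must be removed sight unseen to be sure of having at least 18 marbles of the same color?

127

Treat the 9 colors as pigeonholes.
In the worst case we take at most 17 of each color, but all 16 teal, all 7 lime, all 12 tan, all 10 cyan, and all 13 ivory (fewer than 17), giving 16 + 7 + 12 + 17 + 10 + 17 + 17 + 13 + 17 = 126.
One more marble then forces some color to 18, so 126 + 1 = 127.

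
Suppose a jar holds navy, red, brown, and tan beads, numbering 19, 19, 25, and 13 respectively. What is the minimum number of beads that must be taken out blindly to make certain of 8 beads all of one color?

The worst case takes 7 beads of each color without reaching 8 of any: 4 × 7 = 28.
The next bead must bring some color to 8, so 28 + 1 = 29.

29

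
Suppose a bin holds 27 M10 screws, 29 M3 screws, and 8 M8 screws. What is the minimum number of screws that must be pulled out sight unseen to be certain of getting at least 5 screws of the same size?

The worst case takes 4 screws of each size without reaching 5 of any: 3 × 4 = 12.
The next screw must bring some size to 5, so 12 + 1 = 13.

13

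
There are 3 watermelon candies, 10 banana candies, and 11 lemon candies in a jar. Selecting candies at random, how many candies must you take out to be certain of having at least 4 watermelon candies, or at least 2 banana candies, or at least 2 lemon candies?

6

Each of the 3 flavors has its own threshold; avoid all of them simultaneously.
The worst case stops just short of every target: 3 watermelon, 1 banana, 1 lemon — 3 + 1 + 1 = 5 candies.
One more candy must push some flavor to its target, so 5 + 1 = 6.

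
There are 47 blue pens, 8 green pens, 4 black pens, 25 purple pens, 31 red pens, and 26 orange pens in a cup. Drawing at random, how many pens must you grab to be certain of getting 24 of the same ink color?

In the worst case we take at most 23 of each ink color, but all 8 green and all 4 black (fewer than 23), giving 23 + 8 + 4 + 23 + 23 + 23 = 104.
One more pen then forces some ink color to 24, so 104 + 1 = 105.

105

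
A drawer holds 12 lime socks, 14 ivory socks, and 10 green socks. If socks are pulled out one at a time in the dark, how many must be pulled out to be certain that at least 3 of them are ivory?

25

The worst case draws every non-ivory sock first: 12 + 10 = 22.
The next 3 draws are then forced to be ivory, giving 22 + 3 = 25.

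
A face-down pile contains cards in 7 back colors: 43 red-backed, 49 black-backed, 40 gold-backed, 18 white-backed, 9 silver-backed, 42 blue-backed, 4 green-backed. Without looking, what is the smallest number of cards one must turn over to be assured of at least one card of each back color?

202

The hardest back color to obtain is green-backed: we could draw every other card first — 205 − 4 = 201 cards — without a single green-backed one.
The next draw must be green-backed, so 201 + 1 = 202.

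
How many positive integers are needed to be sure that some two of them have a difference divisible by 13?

Use the pigeonhole principle on residue classes: two integers differ by a multiple of 13 exactly when they share a remainder mod 13.
There are 13 residue classes mod 13, so 13 integers can all lie in distinct classes.
One more integer must repeat a residue, giving a difference divisible by 13. So n = 13 + 1 = 14.

14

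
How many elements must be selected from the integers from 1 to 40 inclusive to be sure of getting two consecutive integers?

Partition {1, …, 40} into 20 pairs: {1,2}, {3,4}, …, {39,40}.
Choosing 20 integers — say the 20 even numbers 2, 4, …, 40 — takes one from each pair and avoids the property.
Choosing 21 forces two into the same pair by pigeonhole, and those are consecutive. So 21.

21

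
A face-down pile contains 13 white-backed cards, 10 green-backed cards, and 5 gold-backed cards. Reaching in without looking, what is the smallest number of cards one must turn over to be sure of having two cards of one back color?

4

The worst case takes 1 card of each back color without reaching 2 of any: 3 × 1 = 3.
The next card must bring some back color to 2, so 3 + 1 = 4.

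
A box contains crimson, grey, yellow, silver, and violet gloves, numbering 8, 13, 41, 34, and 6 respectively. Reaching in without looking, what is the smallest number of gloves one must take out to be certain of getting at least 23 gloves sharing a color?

72

Treat the 5 colors as pigeonholes.
In the worst case we take at most 22 of each color, but all 8 crimson, all 13 grey, and all 6 violet (fewer than 22), giving 8 + 13 + 22 + 22 + 6 = 71.
One more glove then forces some color to 23, so 71 + 1 = 72.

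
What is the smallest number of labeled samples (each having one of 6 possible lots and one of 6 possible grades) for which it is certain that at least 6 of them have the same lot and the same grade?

181

There are 6 × 6 = 36 (lot, grade) combinations acting as pigeonholes.
With 36 × 5 = 180 labeled samples we could place exactly 5 in each, with no (lot, grade) pair reaching 6.
One more forces some (lot, grade) pair to hold 6, so 180 + 1 = 181.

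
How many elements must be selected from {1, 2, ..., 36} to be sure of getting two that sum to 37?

Partition {1, …, 36} into 18 pairs: {1,36}, {2,35}, …, {18,19}.
Choosing 18 integers — say the integers 1 through 18 — takes one from each pair and avoids the property.
Choosing 19 forces two into the same pair by pigeonhole, and those sum to 37. So 19.

19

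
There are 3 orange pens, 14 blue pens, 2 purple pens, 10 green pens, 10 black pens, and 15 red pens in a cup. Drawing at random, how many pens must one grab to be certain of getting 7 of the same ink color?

In the worst case we take at most 6 of each ink color, but all 3 orange and all 2 purple (fewer than 6), giving 3 + 6 + 2 + 6 + 6 + 6 = 29.
One more pen then forces some ink color to 7, so 29 + 1 = 30.

30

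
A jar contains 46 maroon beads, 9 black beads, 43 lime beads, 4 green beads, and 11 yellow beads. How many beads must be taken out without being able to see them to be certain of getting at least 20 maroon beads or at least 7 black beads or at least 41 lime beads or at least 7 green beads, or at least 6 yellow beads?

Each of the 5 colors has its own threshold; avoid all of them simultaneously.
The worst case stops just short of every target: 19 maroon, 6 black, 40 lime, all 4 green, 5 yellow — 19 + 6 + 40 + 4 + 5 = 74 beads.
One more bead must push some color to its target, so 74 + 1 = 75.

75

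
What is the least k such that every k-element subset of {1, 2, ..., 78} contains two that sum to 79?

40

Partition {1, …, 78} into 39 pairs: {1,78}, {2,77}, …, {39,40}.
Choosing 39 integers — say the integers 1 through 39 — takes one from each pair and avoids the property.
Choosing 40 forces two into the same pair by pigeonhole, and those sum to 79. So 40.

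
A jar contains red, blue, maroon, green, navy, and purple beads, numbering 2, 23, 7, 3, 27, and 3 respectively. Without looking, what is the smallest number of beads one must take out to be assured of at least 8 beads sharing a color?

30

In the worst case we take at most 7 of each color, but all 2 red, all 3 green, and all 3 purple (fewer than 7), giving 2 + 7 + 7 + 3 + 7 + 3 = 29.
One more bead then forces some color to 8, so 29 + 1 = 30.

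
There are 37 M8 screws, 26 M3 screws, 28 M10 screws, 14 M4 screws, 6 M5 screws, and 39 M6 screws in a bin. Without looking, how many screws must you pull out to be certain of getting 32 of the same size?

137

In the worst case we take at most 31 of each size, but all 26 M3, all 28 M10, all 14 M4, and all 6 M5 (fewer than 31), giving 31 + 26 + 28 + 14 + 6 + 31 = 136.
One more screw then forces some size to 32, so 136 + 1 = 137.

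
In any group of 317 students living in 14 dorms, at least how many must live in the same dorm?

23

The 317 students fall into 14 dorms.
If each of the 14 dorms held at most 22, the total would be at most 14 × 22 = 308 < 317, a contradiction.
So at least one holds ⌈317/14⌉ = 23.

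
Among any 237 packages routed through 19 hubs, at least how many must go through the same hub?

13

If each of the 19 hubs held at most 12, the total would be at most 19 × 12 = 228 < 237, a contradiction.
So at least one holds ⌈237/19⌉ = 13.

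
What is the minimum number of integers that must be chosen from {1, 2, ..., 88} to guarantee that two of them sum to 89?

Partition {1, …, 88} into 44 pairs: {1,88}, {2,87}, …, {44,45}.
Choosing 44 integers — say the integers 1 through 44 — takes one from each pair and avoids the property.
Choosing 45 forces two into the same pair by pigeonhole, and those sum to 89. So 45.

45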